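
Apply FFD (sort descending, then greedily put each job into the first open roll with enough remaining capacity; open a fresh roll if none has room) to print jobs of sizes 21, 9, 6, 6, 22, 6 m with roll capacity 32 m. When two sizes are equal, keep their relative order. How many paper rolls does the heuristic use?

3

Sorted descending: 22, 21, 9, 6, 6, 6.
  22 → roll 1 (new)  [load 22/32]
  21 → roll 2 (new)  [load 21/32]
  9 → roll 1  [load 31/32]
  6 → roll 2  [load 27/32]
  6 → roll 3 (new)  [load 6/32]
  6 → roll 3  [load 12/32]
3 paper rolls opened.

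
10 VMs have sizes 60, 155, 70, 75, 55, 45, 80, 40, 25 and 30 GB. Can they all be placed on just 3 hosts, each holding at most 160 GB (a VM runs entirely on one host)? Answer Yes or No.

Total = 635 GB; ⌈635/160⌉ = 4.
At least 4 hosts are required, but only 3 are allowed.

No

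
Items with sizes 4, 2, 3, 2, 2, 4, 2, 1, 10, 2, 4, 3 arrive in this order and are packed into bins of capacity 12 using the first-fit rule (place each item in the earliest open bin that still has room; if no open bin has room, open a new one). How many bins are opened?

4

  4 → bin 1 (new)  [load 4/12]
  2 → bin 1  [load 6/12]
  3 → bin 1  [load 9/12]
  2 → bin 1  [load 11/12]
  2 → bin 2 (new)  [load 2/12]
  4 → bin 2  [load 6/12]
  2 → bin 2  [load 8/12]
  1 → bin 1  [load 12/12]
  10 → bin 3 (new)  [load 10/12]
  2 → bin 2  [load 10/12]
  4 → bin 4 (new)  [load 4/12]
  3 → bin 4  [load 7/12]
4 bins opened.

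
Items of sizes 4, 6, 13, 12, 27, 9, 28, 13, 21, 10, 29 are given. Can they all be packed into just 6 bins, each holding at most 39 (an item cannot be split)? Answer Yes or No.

Yes

A valid assignment using 5 bins:
  bin 1: 29 + 10 = 39
  bin 2: 28 + 9 = 37
  bin 3: 27 + 12 = 39
  bin 4: 21 + 13 + 4 = 38
  bin 5: 13 + 6 = 19
That uses only 5 ≤ 6, so 6 bins are enough.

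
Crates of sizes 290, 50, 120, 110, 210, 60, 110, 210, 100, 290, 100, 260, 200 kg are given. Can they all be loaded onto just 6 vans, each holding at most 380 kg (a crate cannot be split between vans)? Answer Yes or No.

Total = 2110 kg; ⌈2110/380⌉ = 6.
The bound of 6 does not rule out 6, but exhaustive search shows no assignment into 6 vans of capacity 380 kg exists — the minimum is 7.

No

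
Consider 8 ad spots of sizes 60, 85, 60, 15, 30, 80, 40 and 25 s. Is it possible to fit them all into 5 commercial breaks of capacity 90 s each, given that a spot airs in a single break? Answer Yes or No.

A valid assignment using 5 commercial breaks:
  break 1: 85 = 85
  break 2: 80 = 80
  break 3: 60 + 30 = 90
  break 4: 60 + 25 = 85
  break 5: 40 + 15 = 55
Every load is within 90 s, so 5 commercial breaks suffice.

Yes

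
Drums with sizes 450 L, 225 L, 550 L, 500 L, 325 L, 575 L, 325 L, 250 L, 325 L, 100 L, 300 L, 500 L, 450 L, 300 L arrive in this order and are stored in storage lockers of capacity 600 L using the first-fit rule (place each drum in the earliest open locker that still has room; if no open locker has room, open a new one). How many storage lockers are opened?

10

  450 → locker 1 (new)  [load 450/600]
  225 → locker 2 (new)  [load 225/600]
  550 → locker 3 (new)  [load 550/600]
  500 → locker 4 (new)  [load 500/600]
  325 → locker 2  [load 550/600]
  575 → locker 5 (new)  [load 575/600]
  325 → locker 6 (new)  [load 325/600]
  250 → locker 6  [load 575/600]
  325 → locker 7 (new)  [load 325/600]
  100 → locker 1  [load 550/600]
  300 → locker 8 (new)  [load 300/600]
  500 → locker 9 (new)  [load 500/600]
  450 → locker 10 (new)  [load 450/600]
  300 → locker 8  [load 600/600]
10 storage lockers opened.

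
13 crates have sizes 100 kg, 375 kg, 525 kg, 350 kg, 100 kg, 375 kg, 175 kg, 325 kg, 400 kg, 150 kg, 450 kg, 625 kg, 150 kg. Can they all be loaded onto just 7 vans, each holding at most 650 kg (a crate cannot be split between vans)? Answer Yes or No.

Total = 4100 kg; ⌈4100/650⌉ = 7.
The bound of 7 does not rule out 7, but exhaustive search shows no assignment into 7 vans of capacity 650 kg exists — the minimum is 8.

No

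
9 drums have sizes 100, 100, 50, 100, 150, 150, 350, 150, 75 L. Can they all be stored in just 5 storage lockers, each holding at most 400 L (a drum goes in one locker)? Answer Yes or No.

Yes

A valid assignment using 4 storage lockers:
  locker 1: 350 + 50 = 400
  locker 2: 150 + 150 + 100 = 400
  locker 3: 150 + 100 + 100 = 350
  locker 4: 75 = 75
That uses only 4 ≤ 5, so 5 storage lockers are enough.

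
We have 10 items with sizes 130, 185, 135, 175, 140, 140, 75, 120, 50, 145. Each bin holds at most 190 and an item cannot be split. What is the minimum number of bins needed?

Total = 185 + 175 + 145 + 140 + 140 + 135 + 130 + 120 + 75 + 50 = 1295.
Lower bound: ⌈1295/190⌉ = 7 bins.
Also, 8 items each exceed 95, and no two of those can share a bin, so at least 8 bins are needed.
A packing using 9 bins:
  bin 1: 185 = 185
  bin 2: 175 = 175
  bin 3: 145 = 145
  bin 4: 140 + 50 = 190
  bin 5: 140 = 140
  bin 6: 135 = 135
  bin 7: 130 = 130
  bin 8: 120 = 120
  bin 9: 75 = 75
No arrangement into 8 bins stays within capacity, so 9 is optimal.

9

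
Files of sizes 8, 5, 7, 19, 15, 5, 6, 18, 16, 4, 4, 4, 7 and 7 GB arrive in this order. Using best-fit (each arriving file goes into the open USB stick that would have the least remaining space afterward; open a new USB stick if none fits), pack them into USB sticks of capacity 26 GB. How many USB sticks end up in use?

  8 → USB stick 1 (new)  [load 8/26]
  5 → USB stick 1  [load 13/26]
  7 → USB stick 1  [load 20/26]
  19 → USB stick 2 (new)  [load 19/26]
  15 → USB stick 3 (new)  [load 15/26]
  5 → USB stick 1  [load 25/26]
  6 → USB stick 2  [load 25/26]
  18 → USB stick 4 (new)  [load 18/26]
  16 → USB stick 5 (new)  [load 16/26]
  4 → USB stick 4  [load 22/26]
  4 → USB stick 4  [load 26/26]
  4 → USB stick 5  [load 20/26]
  7 → USB stick 3  [load 22/26]
  7 → USB stick 6 (new)  [load 7/26]
6 USB sticks opened.

6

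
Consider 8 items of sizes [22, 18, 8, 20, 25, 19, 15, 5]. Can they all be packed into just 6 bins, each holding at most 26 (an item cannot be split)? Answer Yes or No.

A valid assignment using 6 bins:
  bin 1: 25 = 25
  bin 2: 22 = 22
  bin 3: 20 + 5 = 25
  bin 4: 19 = 19
  bin 5: 18 + 8 = 26
  bin 6: 15 = 15
Every load is within 26, so 6 bins suffice.

Yes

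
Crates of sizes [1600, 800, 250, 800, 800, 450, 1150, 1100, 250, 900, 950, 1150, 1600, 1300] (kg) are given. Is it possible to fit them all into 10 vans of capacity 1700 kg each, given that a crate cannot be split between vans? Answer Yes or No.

Yes

A valid assignment using 9 vans:
  van 1: 1600 = 1600
  van 2: 1600 = 1600
  van 3: 1300 + 250 = 1550
  van 4: 1150 + 450 = 1600
  van 5: 1150 + 250 = 1400
  van 6: 1100 = 1100
  van 7: 950 = 950
  van 8: 900 + 800 = 1700
  van 9: 800 + 800 = 1600
That uses only 9 ≤ 10, so 10 vans are enough.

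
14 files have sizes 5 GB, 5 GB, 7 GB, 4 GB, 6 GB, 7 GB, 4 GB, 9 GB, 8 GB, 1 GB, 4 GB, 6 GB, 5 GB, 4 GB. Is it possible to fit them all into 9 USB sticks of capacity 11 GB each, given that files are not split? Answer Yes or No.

Yes

A valid assignment using 8 USB sticks:
  USB stick 1: 9 + 1 = 10
  USB stick 2: 8 = 8
  USB stick 3: 7 + 4 = 11
  USB stick 4: 7 + 4 = 11
  USB stick 5: 6 + 5 = 11
  USB stick 6: 6 + 5 = 11
  USB stick 7: 5 + 4 = 9
  USB stick 8: 4 = 4
That uses only 8 ≤ 9, so 9 USB sticks are enough.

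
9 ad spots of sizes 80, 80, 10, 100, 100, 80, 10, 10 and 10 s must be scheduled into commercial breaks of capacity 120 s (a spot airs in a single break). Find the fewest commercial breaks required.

5

Total = 100 + 100 + 80 + 80 + 80 + 10 + 10 + 10 + 10 = 480 s.
Lower bound: ⌈480/120⌉ = 4 commercial breaks.
Also, 5 ad spots each exceed 60 s, and no two of those can share a break, so at least 5 commercial breaks are needed.
A packing using 5 commercial breaks:
  break 1: 100 + 10 + 10 = 120
  break 2: 100 + 10 + 10 = 120
  break 3: 80 = 80
  break 4: 80 = 80
  break 5: 80 = 80
This matches the lower bound, so 5 is optimal.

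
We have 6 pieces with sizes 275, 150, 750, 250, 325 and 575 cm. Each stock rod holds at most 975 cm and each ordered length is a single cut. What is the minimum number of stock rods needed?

3

Total = 750 + 575 + 325 + 275 + 250 + 150 = 2325 cm.
Lower bound: ⌈2325/975⌉ = 3 stock rods.
A packing using 3 stock rods:
  stock rod 1: 750 + 150 = 900
  stock rod 2: 575 + 325 = 900
  stock rod 3: 275 + 250 = 525
This matches the lower bound, so 3 is optimal.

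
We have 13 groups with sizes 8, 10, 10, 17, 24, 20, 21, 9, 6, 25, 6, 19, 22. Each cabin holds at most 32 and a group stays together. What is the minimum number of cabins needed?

Total = 25 + 24 + 22 + 21 + 20 + 19 + 17 + 10 + 10 + 9 + 8 + 6 + 6 = 197.
Lower bound: ⌈197/32⌉ = 7 cabins.
A packing using 7 cabins:
  cabin 1: 25 + 6 = 31
  cabin 2: 24 + 8 = 32
  cabin 3: 22 + 10 = 32
  cabin 4: 21 + 10 = 31
  cabin 5: 20 + 9 = 29
  cabin 6: 19 + 6 = 25
  cabin 7: 17 = 17
This matches the lower bound, so 7 is optimal.

7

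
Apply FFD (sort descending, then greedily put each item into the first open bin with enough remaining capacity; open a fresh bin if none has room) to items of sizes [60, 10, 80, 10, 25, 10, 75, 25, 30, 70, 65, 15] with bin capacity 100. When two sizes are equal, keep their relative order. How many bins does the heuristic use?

5

Sorted descending: 80, 75, 70, 65, 60, 30, 25, 25, 15, 10, 10, 10.
  80 → bin 1 (new)  [load 80/100]
  75 → bin 2 (new)  [load 75/100]
  70 → bin 3 (new)  [load 70/100]
  65 → bin 4 (new)  [load 65/100]
  60 → bin 5 (new)  [load 60/100]
  30 → bin 3  [load 100/100]
  25 → bin 2  [load 100/100]
  25 → bin 4  [load 90/100]
  15 → bin 1  [load 95/100]
  10 → bin 4  [load 100/100]
  10 → bin 5  [load 70/100]
  10 → bin 5  [load 80/100]
5 bins opened.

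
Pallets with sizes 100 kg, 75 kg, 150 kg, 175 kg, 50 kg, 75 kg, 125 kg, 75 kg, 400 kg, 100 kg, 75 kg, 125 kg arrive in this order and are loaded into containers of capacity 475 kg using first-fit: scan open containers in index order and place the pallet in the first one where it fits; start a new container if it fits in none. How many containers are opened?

  100 → container 1 (new)  [load 100/475]
  75 → container 1  [load 175/475]
  150 → container 1  [load 325/475]
  175 → container 2 (new)  [load 175/475]
  50 → container 1  [load 375/475]
  75 → container 1  [load 450/475]
  125 → container 2  [load 300/475]
  75 → container 2  [load 375/475]
  400 → container 3 (new)  [load 400/475]
  100 → container 2  [load 475/475]
  75 → container 3  [load 475/475]
  125 → container 4 (new)  [load 125/475]
4 containers opened.

4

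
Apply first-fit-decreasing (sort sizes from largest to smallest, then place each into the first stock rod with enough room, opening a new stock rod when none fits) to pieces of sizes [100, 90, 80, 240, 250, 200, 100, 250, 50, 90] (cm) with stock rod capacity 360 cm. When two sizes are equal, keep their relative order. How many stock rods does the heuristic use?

5

Sorted descending: 250, 250, 240, 200, 100, 100, 90, 90, 80, 50.
  250 → stock rod 1 (new)  [load 250/360]
  250 → stock rod 2 (new)  [load 250/360]
  240 → stock rod 3 (new)  [load 240/360]
  200 → stock rod 4 (new)  [load 200/360]
  100 → stock rod 1  [load 350/360]
  100 → stock rod 2  [load 350/360]
  90 → stock rod 3  [load 330/360]
  90 → stock rod 4  [load 290/360]
  80 → stock rod 5 (new)  [load 80/360]
  50 → stock rod 4  [load 340/360]
5 stock rods opened.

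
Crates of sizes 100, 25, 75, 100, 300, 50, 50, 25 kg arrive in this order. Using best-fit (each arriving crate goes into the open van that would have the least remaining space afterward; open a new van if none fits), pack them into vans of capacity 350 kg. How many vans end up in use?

  100 → van 1 (new)  [load 100/350]
  25 → van 1  [load 125/350]
  75 → van 1  [load 200/350]
  100 → van 1  [load 300/350]
  300 → van 2 (new)  [load 300/350]
  50 → van 1  [load 350/350]
  50 → van 2  [load 350/350]
  25 → van 3 (new)  [load 25/350]
3 vans opened.

3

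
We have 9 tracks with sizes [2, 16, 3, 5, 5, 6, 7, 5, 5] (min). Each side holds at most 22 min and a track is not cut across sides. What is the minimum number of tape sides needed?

3

Total = 16 + 7 + 6 + 5 + 5 + 5 + 5 + 3 + 2 = 54 min.
Lower bound: ⌈54/22⌉ = 3 tape sides.
A packing using 3 tape sides:
  side 1: 16 + 6 = 22
  side 2: 7 + 5 + 5 + 5 = 22
  side 3: 5 + 3 + 2 = 10
This matches the lower bound, so 3 is optimal.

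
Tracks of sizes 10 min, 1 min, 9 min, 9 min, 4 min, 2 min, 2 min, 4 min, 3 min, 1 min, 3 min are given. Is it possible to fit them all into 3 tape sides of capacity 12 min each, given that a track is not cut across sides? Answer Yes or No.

Total = 48 min; ⌈48/12⌉ = 4.
At least 4 tape sides are required, but only 3 are allowed.

No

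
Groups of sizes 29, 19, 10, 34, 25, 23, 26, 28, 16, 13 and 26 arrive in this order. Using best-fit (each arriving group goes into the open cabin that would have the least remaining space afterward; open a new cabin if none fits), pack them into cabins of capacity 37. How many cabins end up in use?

  29 → cabin 1 (new)  [load 29/37]
  19 → cabin 2 (new)  [load 19/37]
  10 → cabin 2  [load 29/37]
  34 → cabin 3 (new)  [load 34/37]
  25 → cabin 4 (new)  [load 25/37]
  23 → cabin 5 (new)  [load 23/37]
  26 → cabin 6 (new)  [load 26/37]
  28 → cabin 7 (new)  [load 28/37]
  16 → cabin 8 (new)  [load 16/37]
  13 → cabin 5  [load 36/37]
  26 → cabin 9 (new)  [load 26/37]
9 cabins opened.

9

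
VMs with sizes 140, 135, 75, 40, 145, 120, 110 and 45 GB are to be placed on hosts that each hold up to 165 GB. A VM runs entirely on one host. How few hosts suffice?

6

Total = 145 + 140 + 135 + 120 + 110 + 75 + 45 + 40 = 810 GB.
Lower bound: ⌈810/165⌉ = 5 hosts.
A packing using 6 hosts:
  host 1: 145 = 145
  host 2: 140 = 140
  host 3: 135 = 135
  host 4: 120 + 45 = 165
  host 5: 110 + 40 = 150
  host 6: 75 = 75
No arrangement into 5 hosts stays within capacity, so 6 is optimal.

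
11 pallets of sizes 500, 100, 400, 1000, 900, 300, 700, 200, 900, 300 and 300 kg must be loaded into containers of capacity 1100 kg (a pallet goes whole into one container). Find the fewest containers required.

6

Total = 1000 + 900 + 900 + 700 + 500 + 400 + 300 + 300 + 300 + 200 + 100 = 5600 kg.
Lower bound: ⌈5600/1100⌉ = 6 containers.
A packing using 6 containers:
  container 1: 1000 + 100 = 1100
  container 2: 900 + 200 = 1100
  container 3: 900 = 900
  container 4: 700 + 400 = 1100
  container 5: 500 + 300 + 300 = 1100
  container 6: 300 = 300
This matches the lower bound, so 6 is optimal.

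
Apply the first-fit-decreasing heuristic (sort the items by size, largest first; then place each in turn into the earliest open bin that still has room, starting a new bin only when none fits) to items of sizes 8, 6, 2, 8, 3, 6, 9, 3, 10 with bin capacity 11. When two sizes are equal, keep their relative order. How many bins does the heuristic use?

6

Sorted descending: 10, 9, 8, 8, 6, 6, 3, 3, 2.
  10 → bin 1 (new)  [load 10/11]
  9 → bin 2 (new)  [load 9/11]
  8 → bin 3 (new)  [load 8/11]
  8 → bin 4 (new)  [load 8/11]
  6 → bin 5 (new)  [load 6/11]
  6 → bin 6 (new)  [load 6/11]
  3 → bin 3  [load 11/11]
  3 → bin 4  [load 11/11]
  2 → bin 2  [load 11/11]
6 bins opened.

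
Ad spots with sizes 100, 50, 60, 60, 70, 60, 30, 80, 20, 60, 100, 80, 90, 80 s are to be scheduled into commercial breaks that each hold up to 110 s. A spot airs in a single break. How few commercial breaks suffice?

11

Total = 100 + 100 + 90 + 80 + 80 + 80 + 70 + 60 + 60 + 60 + 60 + 50 + 30 + 20 = 940 s.
Lower bound: ⌈940/110⌉ = 9 commercial breaks.
Also, 11 ad spots each exceed 55 s, and no two of those can share a break, so at least 11 commercial breaks are needed.
A packing using 11 commercial breaks:
  break 1: 100 = 100
  break 2: 100 = 100
  break 3: 90 + 20 = 110
  break 4: 80 + 30 = 110
  break 5: 80 = 80
  break 6: 80 = 80
  break 7: 70 = 70
  break 8: 60 + 50 = 110
  break 9: 60 = 60
  break 10: 60 = 60
  break 11: 60 = 60
This matches the lower bound, so 11 is optimal.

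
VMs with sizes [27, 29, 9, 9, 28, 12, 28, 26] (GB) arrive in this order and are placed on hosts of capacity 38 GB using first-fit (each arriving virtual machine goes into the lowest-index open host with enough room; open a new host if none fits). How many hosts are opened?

  27 → host 1 (new)  [load 27/38]
  29 → host 2 (new)  [load 29/38]
  9 → host 1  [load 36/38]
  9 → host 2  [load 38/38]
  28 → host 3 (new)  [load 28/38]
  12 → host 4 (new)  [load 12/38]
  28 → host 5 (new)  [load 28/38]
  26 → host 4  [load 38/38]
5 hosts opened.

5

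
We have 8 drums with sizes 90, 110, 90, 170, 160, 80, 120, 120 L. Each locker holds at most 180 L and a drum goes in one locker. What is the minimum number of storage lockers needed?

Total = 170 + 160 + 120 + 120 + 110 + 90 + 90 + 80 = 940 L.
Lower bound: ⌈940/180⌉ = 6 storage lockers.
A packing using 7 storage lockers:
  locker 1: 170 = 170
  locker 2: 160 = 160
  locker 3: 120 = 120
  locker 4: 120 = 120
  locker 5: 110 = 110
  locker 6: 90 + 90 = 180
  locker 7: 80 = 80
No arrangement into 6 storage lockers stays within capacity, so 7 is optimal.

7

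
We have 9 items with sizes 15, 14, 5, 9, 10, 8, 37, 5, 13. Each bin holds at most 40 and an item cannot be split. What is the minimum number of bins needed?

Total = 37 + 15 + 14 + 13 + 10 + 9 + 8 + 5 + 5 = 116.
Lower bound: ⌈116/40⌉ = 3 bins.
A packing using 3 bins:
  bin 1: 37 = 37
  bin 2: 15 + 14 + 10 = 39
  bin 3: 13 + 9 + 8 + 5 + 5 = 40
This matches the lower bound, so 3 is optimal.

3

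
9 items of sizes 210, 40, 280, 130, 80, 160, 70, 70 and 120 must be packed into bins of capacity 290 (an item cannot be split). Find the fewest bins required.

5

Total = 280 + 210 + 160 + 130 + 120 + 80 + 70 + 70 + 40 = 1160.
Lower bound: ⌈1160/290⌉ = 4 bins.
A packing using 5 bins:
  bin 1: 280 = 280
  bin 2: 210 + 80 = 290
  bin 3: 160 + 130 = 290
  bin 4: 120 + 70 + 70 = 260
  bin 5: 40 = 40
No arrangement into 4 bins stays within capacity, so 5 is optimal.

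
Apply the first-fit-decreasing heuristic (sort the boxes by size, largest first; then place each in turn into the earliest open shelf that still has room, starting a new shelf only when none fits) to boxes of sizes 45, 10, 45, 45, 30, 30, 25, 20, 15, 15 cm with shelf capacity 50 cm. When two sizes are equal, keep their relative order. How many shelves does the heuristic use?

6

Sorted descending: 45, 45, 45, 30, 30, 25, 20, 15, 15, 10.
  45 → shelf 1 (new)  [load 45/50]
  45 → shelf 2 (new)  [load 45/50]
  45 → shelf 3 (new)  [load 45/50]
  30 → shelf 4 (new)  [load 30/50]
  30 → shelf 5 (new)  [load 30/50]
  25 → shelf 6 (new)  [load 25/50]
  20 → shelf 4  [load 50/50]
  15 → shelf 5  [load 45/50]
  15 → shelf 6  [load 40/50]
  10 → shelf 6  [load 50/50]
6 shelves opened.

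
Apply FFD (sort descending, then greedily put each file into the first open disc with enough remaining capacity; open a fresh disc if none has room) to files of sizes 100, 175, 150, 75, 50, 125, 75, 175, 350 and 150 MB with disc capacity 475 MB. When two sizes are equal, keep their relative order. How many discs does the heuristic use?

Sorted descending: 350, 175, 175, 150, 150, 125, 100, 75, 75, 50.
  350 → disc 1 (new)  [load 350/475]
  175 → disc 2 (new)  [load 175/475]
  175 → disc 2  [load 350/475]
  150 → disc 3 (new)  [load 150/475]
  150 → disc 3  [load 300/475]
  125 → disc 1  [load 475/475]
  100 → disc 2  [load 450/475]
  75 → disc 3  [load 375/475]
  75 → disc 3  [load 450/475]
  50 → disc 4 (new)  [load 50/475]
4 discs opened.

4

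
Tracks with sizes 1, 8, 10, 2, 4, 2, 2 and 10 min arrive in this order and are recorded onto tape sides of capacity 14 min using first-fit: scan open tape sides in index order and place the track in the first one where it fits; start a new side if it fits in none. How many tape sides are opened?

  1 → side 1 (new)  [load 1/14]
  8 → side 1  [load 9/14]
  10 → side 2 (new)  [load 10/14]
  2 → side 1  [load 11/14]
  4 → side 2  [load 14/14]
  2 → side 1  [load 13/14]
  2 → side 3 (new)  [load 2/14]
  10 → side 3  [load 12/14]
3 tape sides opened.

3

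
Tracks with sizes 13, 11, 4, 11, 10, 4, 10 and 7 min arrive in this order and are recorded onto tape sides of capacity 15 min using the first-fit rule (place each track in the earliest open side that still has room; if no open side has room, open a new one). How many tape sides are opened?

6

  13 → side 1 (new)  [load 13/15]
  11 → side 2 (new)  [load 11/15]
  4 → side 2  [load 15/15]
  11 → side 3 (new)  [load 11/15]
  10 → side 4 (new)  [load 10/15]
  4 → side 3  [load 15/15]
  10 → side 5 (new)  [load 10/15]
  7 → side 6 (new)  [load 7/15]
6 tape sides opened.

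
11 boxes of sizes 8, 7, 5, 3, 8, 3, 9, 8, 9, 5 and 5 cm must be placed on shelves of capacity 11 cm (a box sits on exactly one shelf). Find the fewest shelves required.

8

Total = 9 + 9 + 8 + 8 + 8 + 7 + 5 + 5 + 5 + 3 + 3 = 70 cm.
Lower bound: ⌈70/11⌉ = 7 shelves.
A packing using 8 shelves:
  shelf 1: 9 = 9
  shelf 2: 9 = 9
  shelf 3: 8 + 3 = 11
  shelf 4: 8 + 3 = 11
  shelf 5: 8 = 8
  shelf 6: 7 = 7
  shelf 7: 5 + 5 = 10
  shelf 8: 5 = 5
No arrangement into 7 shelves stays within capacity, so 8 is optimal.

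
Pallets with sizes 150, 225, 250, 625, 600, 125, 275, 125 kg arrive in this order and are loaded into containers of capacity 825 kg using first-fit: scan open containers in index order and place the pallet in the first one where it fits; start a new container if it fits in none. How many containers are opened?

4

  150 → container 1 (new)  [load 150/825]
  225 → container 1  [load 375/825]
  250 → container 1  [load 625/825]
  625 → container 2 (new)  [load 625/825]
  600 → container 3 (new)  [load 600/825]
  125 → container 1  [load 750/825]
  275 → container 4 (new)  [load 275/825]
  125 → container 2  [load 750/825]
4 containers opened.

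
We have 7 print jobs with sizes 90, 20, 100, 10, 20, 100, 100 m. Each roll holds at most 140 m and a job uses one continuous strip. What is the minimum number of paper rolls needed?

4

Total = 100 + 100 + 100 + 90 + 20 + 20 + 10 = 440 m.
Lower bound: ⌈440/140⌉ = 4 paper rolls.
A packing using 4 paper rolls:
  roll 1: 100 + 20 + 20 = 140
  roll 2: 100 + 10 = 110
  roll 3: 100 = 100
  roll 4: 90 = 90
This matches the lower bound, so 4 is optimal.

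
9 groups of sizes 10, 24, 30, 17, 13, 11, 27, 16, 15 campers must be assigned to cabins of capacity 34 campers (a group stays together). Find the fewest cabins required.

Total = 30 + 27 + 24 + 17 + 16 + 15 + 13 + 11 + 10 = 163 campers.
Lower bound: ⌈163/34⌉ = 5 cabins.
A packing using 6 cabins:
  cabin 1: 30 = 30
  cabin 2: 27 = 27
  cabin 3: 24 + 10 = 34
  cabin 4: 17 + 16 = 33
  cabin 5: 15 + 13 = 28
  cabin 6: 11 = 11
No arrangement into 5 cabins stays within capacity, so 6 is optimal.

6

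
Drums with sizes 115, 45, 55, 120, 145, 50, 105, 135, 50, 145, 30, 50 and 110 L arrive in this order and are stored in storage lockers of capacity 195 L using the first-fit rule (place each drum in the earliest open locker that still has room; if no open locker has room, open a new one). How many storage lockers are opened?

  115 → locker 1 (new)  [load 115/195]
  45 → locker 1  [load 160/195]
  55 → locker 2 (new)  [load 55/195]
  120 → locker 2  [load 175/195]
  145 → locker 3 (new)  [load 145/195]
  50 → locker 3  [load 195/195]
  105 → locker 4 (new)  [load 105/195]
  135 → locker 5 (new)  [load 135/195]
  50 → locker 4  [load 155/195]
  145 → locker 6 (new)  [load 145/195]
  30 → locker 1  [load 190/195]
  50 → locker 5  [load 185/195]
  110 → locker 7 (new)  [load 110/195]
7 storage lockers opened.

7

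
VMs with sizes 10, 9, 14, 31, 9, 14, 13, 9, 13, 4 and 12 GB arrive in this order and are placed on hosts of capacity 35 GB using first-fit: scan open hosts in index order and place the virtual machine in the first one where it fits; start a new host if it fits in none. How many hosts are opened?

  10 → host 1 (new)  [load 10/35]
  9 → host 1  [load 19/35]
  14 → host 1  [load 33/35]
  31 → host 2 (new)  [load 31/35]
  9 → host 3 (new)  [load 9/35]
  14 → host 3  [load 23/35]
  13 → host 4 (new)  [load 13/35]
  9 → host 3  [load 32/35]
  13 → host 4  [load 26/35]
  4 → host 2  [load 35/35]
  12 → host 5 (new)  [load 12/35]
5 hosts opened.

5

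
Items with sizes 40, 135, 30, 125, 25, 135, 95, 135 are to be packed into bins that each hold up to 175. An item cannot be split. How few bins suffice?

Total = 135 + 135 + 135 + 125 + 95 + 40 + 30 + 25 = 720.
Lower bound: ⌈720/175⌉ = 5 bins.
A packing using 5 bins:
  bin 1: 135 + 40 = 175
  bin 2: 135 + 30 = 165
  bin 3: 135 + 25 = 160
  bin 4: 125 = 125
  bin 5: 95 = 95
This matches the lower bound, so 5 is optimal.

5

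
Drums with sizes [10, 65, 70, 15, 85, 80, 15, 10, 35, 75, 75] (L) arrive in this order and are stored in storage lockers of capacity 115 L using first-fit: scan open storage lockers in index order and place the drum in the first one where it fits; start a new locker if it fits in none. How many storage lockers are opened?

6

  10 → locker 1 (new)  [load 10/115]
  65 → locker 1  [load 75/115]
  70 → locker 2 (new)  [load 70/115]
  15 → locker 1  [load 90/115]
  85 → locker 3 (new)  [load 85/115]
  80 → locker 4 (new)  [load 80/115]
  15 → locker 1  [load 105/115]
  10 → locker 1  [load 115/115]
  35 → locker 2  [load 105/115]
  75 → locker 5 (new)  [load 75/115]
  75 → locker 6 (new)  [load 75/115]
6 storage lockers opened.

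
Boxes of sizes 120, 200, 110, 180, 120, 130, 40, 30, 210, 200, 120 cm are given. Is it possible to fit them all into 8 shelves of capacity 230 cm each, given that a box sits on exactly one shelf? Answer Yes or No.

Yes

A valid assignment using 8 shelves:
  shelf 1: 210 = 210
  shelf 2: 200 + 30 = 230
  shelf 3: 200 = 200
  shelf 4: 180 + 40 = 220
  shelf 5: 130 = 130
  shelf 6: 120 + 110 = 230
  shelf 7: 120 = 120
  shelf 8: 120 = 120
Every load is within 230 cm, so 8 shelves suffice.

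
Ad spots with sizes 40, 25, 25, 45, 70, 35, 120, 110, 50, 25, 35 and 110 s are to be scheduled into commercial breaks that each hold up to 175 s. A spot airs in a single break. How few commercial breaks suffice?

4

Total = 120 + 110 + 110 + 70 + 50 + 45 + 40 + 35 + 35 + 25 + 25 + 25 = 690 s.
Lower bound: ⌈690/175⌉ = 4 commercial breaks.
A packing using 4 commercial breaks:
  break 1: 120 + 50 = 170
  break 2: 110 + 40 + 25 = 175
  break 3: 110 + 35 + 25 = 170
  break 4: 70 + 45 + 35 + 25 = 175
This matches the lower bound, so 4 is optimal.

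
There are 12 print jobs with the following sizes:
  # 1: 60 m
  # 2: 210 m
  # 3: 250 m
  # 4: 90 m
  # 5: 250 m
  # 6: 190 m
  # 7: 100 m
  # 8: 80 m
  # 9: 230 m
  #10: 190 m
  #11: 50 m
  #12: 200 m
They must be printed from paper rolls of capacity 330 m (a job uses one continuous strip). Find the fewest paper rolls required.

Total = 250 + 250 + 230 + 210 + 200 + 190 + 190 + 100 + 90 + 80 + 60 + 50 = 1900 m.
Lower bound: ⌈1900/330⌉ = 6 paper rolls.
Also, 7 print jobs each exceed 165 m, and no two of those can share a roll, so at least 7 paper rolls are needed.
A packing using 7 paper rolls:
  roll 1: 250 + 80 = 330
  roll 2: 250 + 60 = 310
  roll 3: 230 + 100 = 330
  roll 4: 210 + 90 = 300
  roll 5: 200 + 50 = 250
  roll 6: 190 = 190
  roll 7: 190 = 190
This matches the lower bound, so 7 is optimal.

7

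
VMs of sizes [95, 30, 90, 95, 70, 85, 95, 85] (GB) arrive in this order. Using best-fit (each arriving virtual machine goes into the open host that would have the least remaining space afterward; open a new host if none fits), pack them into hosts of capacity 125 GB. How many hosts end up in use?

7

  95 → host 1 (new)  [load 95/125]
  30 → host 1  [load 125/125]
  90 → host 2 (new)  [load 90/125]
  95 → host 3 (new)  [load 95/125]
  70 → host 4 (new)  [load 70/125]
  85 → host 5 (new)  [load 85/125]
  95 → host 6 (new)  [load 95/125]
  85 → host 7 (new)  [load 85/125]
7 hosts opened.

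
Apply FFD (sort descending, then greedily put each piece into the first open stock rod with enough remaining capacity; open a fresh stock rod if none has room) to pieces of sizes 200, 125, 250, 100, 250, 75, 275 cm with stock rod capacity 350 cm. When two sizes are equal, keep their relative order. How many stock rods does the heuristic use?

Sorted descending: 275, 250, 250, 200, 125, 100, 75.
  275 → stock rod 1 (new)  [load 275/350]
  250 → stock rod 2 (new)  [load 250/350]
  250 → stock rod 3 (new)  [load 250/350]
  200 → stock rod 4 (new)  [load 200/350]
  125 → stock rod 4  [load 325/350]
  100 → stock rod 2  [load 350/350]
  75 → stock rod 1  [load 350/350]
4 stock rods opened.

4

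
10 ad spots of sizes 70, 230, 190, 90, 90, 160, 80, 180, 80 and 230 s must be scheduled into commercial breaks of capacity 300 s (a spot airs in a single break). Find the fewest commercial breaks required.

Total = 230 + 230 + 190 + 180 + 160 + 90 + 90 + 80 + 80 + 70 = 1400 s.
Lower bound: ⌈1400/300⌉ = 5 commercial breaks.
A packing using 6 commercial breaks:
  break 1: 230 + 70 = 300
  break 2: 230 = 230
  break 3: 190 + 90 = 280
  break 4: 180 + 90 = 270
  break 5: 160 + 80 = 240
  break 6: 80 = 80
No arrangement into 5 commercial breaks stays within capacity, so 6 is optimal.

6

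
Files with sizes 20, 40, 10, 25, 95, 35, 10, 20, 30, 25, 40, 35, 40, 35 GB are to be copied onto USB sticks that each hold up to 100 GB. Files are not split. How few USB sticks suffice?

Total = 95 + 40 + 40 + 40 + 35 + 35 + 35 + 30 + 25 + 25 + 20 + 20 + 10 + 10 = 460 GB.
Lower bound: ⌈460/100⌉ = 5 USB sticks.
A packing using 5 USB sticks:
  USB stick 1: 95 = 95
  USB stick 2: 40 + 40 + 20 = 100
  USB stick 3: 40 + 35 + 25 = 100
  USB stick 4: 35 + 35 + 30 = 100
  USB stick 5: 25 + 20 + 10 + 10 = 65
This matches the lower bound, so 5 is optimal.

5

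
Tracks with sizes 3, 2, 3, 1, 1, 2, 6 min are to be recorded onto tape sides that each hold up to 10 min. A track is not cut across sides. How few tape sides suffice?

Total = 6 + 3 + 3 + 2 + 2 + 1 + 1 = 18 min.
Lower bound: ⌈18/10⌉ = 2 tape sides.
A packing using 2 tape sides:
  side 1: 6 + 3 + 1 = 10
  side 2: 3 + 2 + 2 + 1 = 8
This matches the lower bound, so 2 is optimal.

2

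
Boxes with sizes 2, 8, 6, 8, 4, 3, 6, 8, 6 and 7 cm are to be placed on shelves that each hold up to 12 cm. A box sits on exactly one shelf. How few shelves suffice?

6

Total = 8 + 8 + 8 + 7 + 6 + 6 + 6 + 4 + 3 + 2 = 58 cm.
Lower bound: ⌈58/12⌉ = 5 shelves.
A packing using 6 shelves:
  shelf 1: 8 + 4 = 12
  shelf 2: 8 + 3 = 11
  shelf 3: 8 + 2 = 10
  shelf 4: 7 = 7
  shelf 5: 6 + 6 = 12
  shelf 6: 6 = 6
No arrangement into 5 shelves stays within capacity, so 6 is optimal.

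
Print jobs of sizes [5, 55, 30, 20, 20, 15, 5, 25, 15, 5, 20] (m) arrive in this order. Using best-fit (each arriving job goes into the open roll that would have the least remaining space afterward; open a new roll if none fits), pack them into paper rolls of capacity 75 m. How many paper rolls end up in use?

  5 → roll 1 (new)  [load 5/75]
  55 → roll 1  [load 60/75]
  30 → roll 2 (new)  [load 30/75]
  20 → roll 2  [load 50/75]
  20 → roll 2  [load 70/75]
  15 → roll 1  [load 75/75]
  5 → roll 2  [load 75/75]
  25 → roll 3 (new)  [load 25/75]
  15 → roll 3  [load 40/75]
  5 → roll 3  [load 45/75]
  20 → roll 3  [load 65/75]
3 paper rolls opened.

3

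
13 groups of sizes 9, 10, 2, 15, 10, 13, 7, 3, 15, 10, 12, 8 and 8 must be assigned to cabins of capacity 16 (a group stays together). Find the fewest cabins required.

9

Total = 15 + 15 + 13 + 12 + 10 + 10 + 10 + 9 + 8 + 8 + 7 + 3 + 2 = 122.
Lower bound: ⌈122/16⌉ = 8 cabins.
A packing using 9 cabins:
  cabin 1: 15 = 15
  cabin 2: 15 = 15
  cabin 3: 13 + 3 = 16
  cabin 4: 12 + 2 = 14
  cabin 5: 10 = 10
  cabin 6: 10 = 10
  cabin 7: 10 = 10
  cabin 8: 9 + 7 = 16
  cabin 9: 8 + 8 = 16
No arrangement into 8 cabins stays within capacity, so 9 is optimal.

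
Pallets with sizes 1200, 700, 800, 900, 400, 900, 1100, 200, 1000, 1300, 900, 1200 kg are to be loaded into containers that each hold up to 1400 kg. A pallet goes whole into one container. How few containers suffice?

Total = 1300 + 1200 + 1200 + 1100 + 1000 + 900 + 900 + 900 + 800 + 700 + 400 + 200 = 10600 kg.
Lower bound: ⌈10600/1400⌉ = 8 containers.
Also, 9 pallets each exceed 700 kg, and no two of those can share a container, so at least 9 containers are needed.
A packing using 10 containers:
  container 1: 1300 = 1300
  container 2: 1200 + 200 = 1400
  container 3: 1200 = 1200
  container 4: 1100 = 1100
  container 5: 1000 + 400 = 1400
  container 6: 900 = 900
  container 7: 900 = 900
  container 8: 900 = 900
  container 9: 800 = 800
  container 10: 700 = 700
No arrangement into 9 containers stays within capacity, so 10 is optimal.

10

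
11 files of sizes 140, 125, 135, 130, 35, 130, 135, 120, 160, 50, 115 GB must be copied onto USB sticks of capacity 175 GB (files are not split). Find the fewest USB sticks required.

Total = 160 + 140 + 135 + 135 + 130 + 130 + 125 + 120 + 115 + 50 + 35 = 1275 GB.
Lower bound: ⌈1275/175⌉ = 8 USB sticks.
Also, 9 files each exceed 175/2 GB, and no two of those can share a USB stick, so at least 9 USB sticks are needed.
A packing using 9 USB sticks:
  USB stick 1: 160 = 160
  USB stick 2: 140 + 35 = 175
  USB stick 3: 135 = 135
  USB stick 4: 135 = 135
  USB stick 5: 130 = 130
  USB stick 6: 130 = 130
  USB stick 7: 125 + 50 = 175
  USB stick 8: 120 = 120
  USB stick 9: 115 = 115
This matches the lower bound, so 9 is optimal.

9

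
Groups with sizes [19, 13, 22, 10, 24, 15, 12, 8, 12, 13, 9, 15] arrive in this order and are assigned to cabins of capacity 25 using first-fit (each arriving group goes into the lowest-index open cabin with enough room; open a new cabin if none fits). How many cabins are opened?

  19 → cabin 1 (new)  [load 19/25]
  13 → cabin 2 (new)  [load 13/25]
  22 → cabin 3 (new)  [load 22/25]
  10 → cabin 2  [load 23/25]
  24 → cabin 4 (new)  [load 24/25]
  15 → cabin 5 (new)  [load 15/25]
  12 → cabin 6 (new)  [load 12/25]
  8 → cabin 5  [load 23/25]
  12 → cabin 6  [load 24/25]
  13 → cabin 7 (new)  [load 13/25]
  9 → cabin 7  [load 22/25]
  15 → cabin 8 (new)  [load 15/25]
8 cabins opened.

8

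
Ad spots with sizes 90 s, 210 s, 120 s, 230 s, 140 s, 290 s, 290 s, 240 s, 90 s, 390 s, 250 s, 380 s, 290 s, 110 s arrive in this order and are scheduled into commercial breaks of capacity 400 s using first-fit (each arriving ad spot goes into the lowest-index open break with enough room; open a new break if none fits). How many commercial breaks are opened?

  90 → break 1 (new)  [load 90/400]
  210 → break 1  [load 300/400]
  120 → break 2 (new)  [load 120/400]
  230 → break 2  [load 350/400]
  140 → break 3 (new)  [load 140/400]
  290 → break 4 (new)  [load 290/400]
  290 → break 5 (new)  [load 290/400]
  240 → break 3  [load 380/400]
  90 → break 1  [load 390/400]
  390 → break 6 (new)  [load 390/400]
  250 → break 7 (new)  [load 250/400]
  380 → break 8 (new)  [load 380/400]
  290 → break 9 (new)  [load 290/400]
  110 → break 4  [load 400/400]
9 commercial breaks opened.

9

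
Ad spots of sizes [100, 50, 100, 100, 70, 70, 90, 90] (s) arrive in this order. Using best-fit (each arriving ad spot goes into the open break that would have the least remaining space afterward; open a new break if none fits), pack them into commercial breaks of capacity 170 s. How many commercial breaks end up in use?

5

  100 → break 1 (new)  [load 100/170]
  50 → break 1  [load 150/170]
  100 → break 2 (new)  [load 100/170]
  100 → break 3 (new)  [load 100/170]
  70 → break 2  [load 170/170]
  70 → break 3  [load 170/170]
  90 → break 4 (new)  [load 90/170]
  90 → break 5 (new)  [load 90/170]
5 commercial breaks opened.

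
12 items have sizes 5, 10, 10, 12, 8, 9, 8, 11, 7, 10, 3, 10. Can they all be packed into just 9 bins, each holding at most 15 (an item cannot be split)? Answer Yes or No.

Yes

A valid assignment using 9 bins:
  bin 1: 12 + 3 = 15
  bin 2: 11 = 11
  bin 3: 10 + 5 = 15
  bin 4: 10 = 10
  bin 5: 10 = 10
  bin 6: 10 = 10
  bin 7: 9 = 9
  bin 8: 8 + 7 = 15
  bin 9: 8 = 8
Every load is within 15, so 9 bins suffice.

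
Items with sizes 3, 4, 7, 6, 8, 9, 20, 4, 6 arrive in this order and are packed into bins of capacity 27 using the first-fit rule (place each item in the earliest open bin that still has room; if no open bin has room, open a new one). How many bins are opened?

  3 → bin 1 (new)  [load 3/27]
  4 → bin 1  [load 7/27]
  7 → bin 1  [load 14/27]
  6 → bin 1  [load 20/27]
  8 → bin 2 (new)  [load 8/27]
  9 → bin 2  [load 17/27]
  20 → bin 3 (new)  [load 20/27]
  4 → bin 1  [load 24/27]
  6 → bin 2  [load 23/27]
3 bins opened.

3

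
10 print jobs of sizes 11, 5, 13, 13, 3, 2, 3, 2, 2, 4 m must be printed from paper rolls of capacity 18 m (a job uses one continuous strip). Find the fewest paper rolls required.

4

Total = 13 + 13 + 11 + 5 + 4 + 3 + 3 + 2 + 2 + 2 = 58 m.
Lower bound: ⌈58/18⌉ = 4 paper rolls.
A packing using 4 paper rolls:
  roll 1: 13 + 5 = 18
  roll 2: 13 + 4 = 17
  roll 3: 11 + 3 + 3 = 17
  roll 4: 2 + 2 + 2 = 6
This matches the lower bound, so 4 is optimal.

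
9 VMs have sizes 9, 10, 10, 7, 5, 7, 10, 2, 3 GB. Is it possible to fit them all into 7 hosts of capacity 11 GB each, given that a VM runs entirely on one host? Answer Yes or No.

A valid assignment using 7 hosts:
  host 1: 10 = 10
  host 2: 10 = 10
  host 3: 10 = 10
  host 4: 9 + 2 = 11
  host 5: 7 + 3 = 10
  host 6: 7 = 7
  host 7: 5 = 5
Every load is within 11 GB, so 7 hosts suffice.

Yes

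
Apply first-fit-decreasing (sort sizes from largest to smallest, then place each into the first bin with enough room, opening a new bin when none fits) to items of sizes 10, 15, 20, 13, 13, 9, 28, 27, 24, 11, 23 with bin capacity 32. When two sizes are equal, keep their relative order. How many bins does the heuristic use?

7

Sorted descending: 28, 27, 24, 23, 20, 15, 13, 13, 11, 10, 9.
  28 → bin 1 (new)  [load 28/32]
  27 → bin 2 (new)  [load 27/32]
  24 → bin 3 (new)  [load 24/32]
  23 → bin 4 (new)  [load 23/32]
  20 → bin 5 (new)  [load 20/32]
  15 → bin 6 (new)  [load 15/32]
  13 → bin 6  [load 28/32]
  13 → bin 7 (new)  [load 13/32]
  11 → bin 5  [load 31/32]
  10 → bin 7  [load 23/32]
  9 → bin 4  [load 32/32]
7 bins opened.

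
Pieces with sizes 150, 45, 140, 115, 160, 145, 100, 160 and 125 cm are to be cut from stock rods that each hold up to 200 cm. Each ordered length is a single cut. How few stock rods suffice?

Total = 160 + 160 + 150 + 145 + 140 + 125 + 115 + 100 + 45 = 1140 cm.
Lower bound: ⌈1140/200⌉ = 6 stock rods.
Also, 7 pieces each exceed 100 cm, and no two of those can share a stock rod, so at least 7 stock rods are needed.
A packing using 8 stock rods:
  stock rod 1: 160 = 160
  stock rod 2: 160 = 160
  stock rod 3: 150 + 45 = 195
  stock rod 4: 145 = 145
  stock rod 5: 140 = 140
  stock rod 6: 125 = 125
  stock rod 7: 115 = 115
  stock rod 8: 100 = 100
No arrangement into 7 stock rods stays within capacity, so 8 is optimal.

8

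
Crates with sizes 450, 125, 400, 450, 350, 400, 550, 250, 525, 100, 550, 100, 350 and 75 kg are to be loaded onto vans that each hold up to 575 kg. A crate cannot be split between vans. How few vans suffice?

Total = 550 + 550 + 525 + 450 + 450 + 400 + 400 + 350 + 350 + 250 + 125 + 100 + 100 + 75 = 4675 kg.
Lower bound: ⌈4675/575⌉ = 9 vans.
A packing using 10 vans:
  van 1: 550 = 550
  van 2: 550 = 550
  van 3: 525 = 525
  van 4: 450 + 125 = 575
  van 5: 450 + 100 = 550
  van 6: 400 + 100 + 75 = 575
  van 7: 400 = 400
  van 8: 350 = 350
  van 9: 350 = 350
  van 10: 250 = 250
No arrangement into 9 vans stays within capacity, so 10 is optimal.

10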